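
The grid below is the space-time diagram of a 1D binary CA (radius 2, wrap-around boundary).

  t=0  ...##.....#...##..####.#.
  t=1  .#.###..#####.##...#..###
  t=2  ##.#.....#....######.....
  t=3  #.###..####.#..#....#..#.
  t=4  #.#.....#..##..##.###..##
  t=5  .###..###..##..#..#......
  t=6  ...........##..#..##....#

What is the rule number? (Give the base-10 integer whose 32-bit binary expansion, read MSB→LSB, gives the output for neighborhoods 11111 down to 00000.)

99784054

  #####|.  b31=0 t=1,i=10
  ####.|.  b30=0 t=0,i=20
  ###.#|.  b29=0 t=0,i=21
  ###..|.  b28=0 t=1,i=5
  ##.##|.  b27=0 t=1,i=13
  ##.#.|#  b26=1 t=0,i=22
  ##..#|.  b25=0 t=0,i=16
  ##...|#  b24=1 t=0,i=5
  #.###|#  b23=1 t=1,i=3
  #.##.|#  b22=1 t=1,i=14
  #.#.#|#  b21=1 t=1,i=1
  #.#..|#  b20=1 t=0,i=23
  #..##|.  b19=0 t=0,i=17
  #..#.|.  b18=0 t=3,i=14
  #...#|#  b17=1 t=0,i=12
  #....|.  b16=0 t=0,i=0
  .####|#  b15=1 t=0,i=19
  .###.|.  b14=0 t=1,i=4
  .##.#|.  b13=0 t=2,i=1
  .##..|#  b12=1 t=0,i=4
  .#.##|.  b11=0 t=1,i=2
  .#.#.|#  b10=1 t=3,i=24
  .#..#|.  b9=0 t=1,i=20
  .#...|#  b8=1 t=0,i=11
  ..###|.  b7=0 t=0,i=18
  ..##.|#  b6=1 t=0,i=3
  ..#.#|#  b5=1 t=3,i=23
  ..#..|#  b4=1 t=0,i=10
  ...##|.  b3=0 t=0,i=2
  ...#.|#  b2=1 t=0,i=9
  ....#|#  b1=1 t=0,i=1
  .....|.  b0=0 t=0,i=7
  bits 00000101111100101001010101110110 = 99784054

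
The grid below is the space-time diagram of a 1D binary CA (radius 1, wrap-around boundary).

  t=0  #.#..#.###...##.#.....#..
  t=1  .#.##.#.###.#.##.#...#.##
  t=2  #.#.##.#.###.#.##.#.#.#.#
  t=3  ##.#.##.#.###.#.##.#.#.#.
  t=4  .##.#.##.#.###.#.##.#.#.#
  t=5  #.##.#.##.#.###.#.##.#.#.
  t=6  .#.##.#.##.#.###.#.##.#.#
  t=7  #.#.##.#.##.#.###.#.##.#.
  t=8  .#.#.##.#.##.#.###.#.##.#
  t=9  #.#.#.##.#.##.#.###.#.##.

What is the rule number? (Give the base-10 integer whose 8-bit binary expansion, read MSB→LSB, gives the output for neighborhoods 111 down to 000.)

  ###|#  b7=1 t=0,i=8
  ##.|#  b6=1 t=0,i=9
  #.#|#  b5=1 t=0,i=1
  #..|#  b4=1 t=0,i=3
  .##|.  b3=0 t=0,i=7
  .#.|.  b2=0 t=0,i=0
  ..#|#  b1=1 t=0,i=4
  ...|.  b0=0 t=0,i=11
  bits 11110010 = 242

242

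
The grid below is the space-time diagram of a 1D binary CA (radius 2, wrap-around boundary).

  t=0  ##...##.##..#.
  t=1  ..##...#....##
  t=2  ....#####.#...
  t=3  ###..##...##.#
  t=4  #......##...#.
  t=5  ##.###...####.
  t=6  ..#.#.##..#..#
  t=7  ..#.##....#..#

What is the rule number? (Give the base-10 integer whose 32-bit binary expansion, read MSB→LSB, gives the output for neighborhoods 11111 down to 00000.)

  nb #####: next=#  (t=2,i=6, bit31=1)
  nb ####.: next=.  (t=2,i=7, bit30=0)
  nb ###.#: next=.  (t=2,i=8, bit29=0)
  nb ###..: next=.  (t=3,i=2, bit28=0)
  nb ##.##: next=#  (t=0,i=7, bit27=1)
  nb ##.#.: next=.  (t=2,i=9, bit26=0)
  nb ##..#: next=.  (t=0,i=10, bit25=0)
  nb ##...: next=#  (t=0,i=2, bit24=1)
  nb #.###: next=.  (t=3,i=13, bit23=0)
  nb #.##.: next=.  (t=0,i=0, bit22=0)
  nb #.#.#: next=#  (t=6,i=4, bit21=1)
  nb #.#..: next=#  (t=2,i=10, bit20=1)
  nb #..##: next=.  (t=1,i=1, bit19=0)
  nb #..#.: next=.  (t=0,i=11, bit18=0)
  nb #...#: next=#  (t=0,i=3, bit17=1)
  nb #....: next=.  (t=1,i=9, bit16=0)
  nb .####: next=#  (t=2,i=5, bit15=1)
  nb .###.: next=#  (t=5,i=4, bit14=1)
  nb .##.#: next=.  (t=0,i=6, bit13=0)
  nb .##..: next=.  (t=0,i=1, bit12=0)
  nb .#.##: next=#  (t=0,i=13, bit11=1)
  nb .#.#.: next=.  (t=4,i=13, bit10=0)
  nb .#..#: next=.  (t=6,i=0, bit9=0)
  nb .#...: next=#  (t=1,i=8, bit8=1)
  nb ..###: next=.  (t=2,i=4, bit7=0)
  nb ..##.: next=.  (t=0,i=5, bit6=0)
  nb ..#.#: next=#  (t=0,i=12, bit5=1)
  nb ..#..: next=#  (t=1,i=7, bit4=1)
  nb ...##: next=.  (t=0,i=4, bit3=0)
  nb ...#.: next=#  (t=1,i=6, bit2=1)
  nb ....#: next=#  (t=1,i=10, bit1=1)
  nb .....: next=#  (t=2,i=0, bit0=1)
  bits 10001001001100101100100100110111 = 2301806903

2301806903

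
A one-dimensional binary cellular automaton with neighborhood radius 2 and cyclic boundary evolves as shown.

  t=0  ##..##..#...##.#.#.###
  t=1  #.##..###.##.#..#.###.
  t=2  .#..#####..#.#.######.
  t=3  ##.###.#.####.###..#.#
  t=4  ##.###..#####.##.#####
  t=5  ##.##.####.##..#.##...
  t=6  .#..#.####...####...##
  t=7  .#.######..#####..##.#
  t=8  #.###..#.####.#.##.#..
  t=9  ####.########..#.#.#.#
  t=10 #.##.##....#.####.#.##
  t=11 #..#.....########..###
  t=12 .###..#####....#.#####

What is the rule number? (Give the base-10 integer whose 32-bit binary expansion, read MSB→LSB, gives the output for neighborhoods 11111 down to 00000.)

  nb #####: next=.  (t=0,i=21, bit31=0)
  nb ####.: next=#  (t=0,i=0, bit30=1)
  nb ###.#: next=#  (t=1,i=8, bit29=1)
  nb ###..: next=.  (t=0,i=1, bit28=0)
  nb ##.##: next=.  (t=1,i=9, bit27=0)
  nb ##.#.: next=.  (t=0,i=14, bit26=0)
  nb ##..#: next=#  (t=0,i=2, bit25=1)
  nb ##...: next=.  (t=5,i=19, bit24=0)
  nb #.###: next=#  (t=0,i=19, bit23=1)
  nb #.##.: next=.  (t=1,i=2, bit22=0)
  nb #.#.#: next=.  (t=0,i=15, bit21=0)
  nb #.#..: next=#  (t=1,i=13, bit20=1)
  nb #..##: next=#  (t=0,i=3, bit19=1)
  nb #..#.: next=#  (t=0,i=7, bit18=1)
  nb #...#: next=#  (t=0,i=10, bit17=1)
  nb #....: next=.  (t=10,i=8, bit16=0)
  nb .####: next=#  (t=0,i=20, bit15=1)
  nb .###.: next=#  (t=1,i=7, bit14=1)
  nb .##.#: next=#  (t=0,i=13, bit13=1)
  nb .##..: next=.  (t=0,i=5, bit12=0)
  nb .#.##: next=#  (t=0,i=18, bit11=1)
  nb .#.#.: next=#  (t=0,i=16, bit10=1)
  nb .#..#: next=.  (t=1,i=14, bit9=0)
  nb .#...: next=.  (t=0,i=9, bit8=0)
  nb ..###: next=#  (t=1,i=6, bit7=1)
  nb ..##.: next=.  (t=0,i=4, bit6=0)
  nb ..#.#: next=#  (t=1,i=16, bit5=1)
  nb ..#..: next=#  (t=0,i=8, bit4=1)
  nb ...##: next=#  (t=0,i=11, bit3=1)
  nb ...#.: next=#  (t=10,i=10, bit2=1)
  nb ....#: next=#  (t=10,i=9, bit1=1)
  nb .....: next=#  (t=11,i=6, bit0=1)
  bits 01100010100111101110110010111111 = 1654582463

1654582463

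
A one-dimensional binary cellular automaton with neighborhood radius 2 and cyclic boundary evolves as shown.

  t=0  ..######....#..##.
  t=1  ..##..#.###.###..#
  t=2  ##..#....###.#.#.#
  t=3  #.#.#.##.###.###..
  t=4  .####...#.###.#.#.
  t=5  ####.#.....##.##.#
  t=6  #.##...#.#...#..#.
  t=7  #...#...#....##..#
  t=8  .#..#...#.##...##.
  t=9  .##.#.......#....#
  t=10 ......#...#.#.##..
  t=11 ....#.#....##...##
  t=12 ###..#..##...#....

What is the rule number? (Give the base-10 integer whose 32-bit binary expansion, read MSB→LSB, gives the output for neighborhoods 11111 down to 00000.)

  [31] ##### => .  t=0,i=4
  [30] ####. => #  t=0,i=6
  [29] ###.# => #  t=1,i=10
  [28] ###.. => .  t=0,i=7
  [27] ##.## => #  t=1,i=11
  [26] ##.#. => .  t=2,i=12
  [25] ##..# => #  t=1,i=4
  [24] ##... => #  t=0,i=8
  [23] #.### => .  t=1,i=8
  [22] #.##. => .  t=3,i=6
  [21] #.#.# => #  t=2,i=13
  [20] #.#.. => .  t=4,i=16
  [19] #..## => #  t=0,i=14
  [18] #..#. => .  t=1,i=5
  [17] #...# => .  t=0,i=0
  [16] #.... => #  t=0,i=9
  [15] .#### => #  t=0,i=3
  [14] .###. => #  t=1,i=9
  [13] .##.# => .  t=3,i=7
  [12] .##.. => .  t=0,i=16
  [11] .#.## => .  t=1,i=7
  [10] .#.#. => #  t=2,i=14
  [9] .#..# => #  t=0,i=13
  [8] .#... => .  t=2,i=5
  [7] ..### => #  t=0,i=2
  [6] ..##. => .  t=0,i=15
  [5] ..#.# => .  t=1,i=6
  [4] ..#.. => #  t=0,i=12
  [3] ...## => .  t=0,i=1
  [2] ...#. => .  t=0,i=11
  [1] ....# => #  t=0,i=10
  [0] ..... => .  t=5,i=8
  bits 01101011001010011100011010010010 = 1797899922

1797899922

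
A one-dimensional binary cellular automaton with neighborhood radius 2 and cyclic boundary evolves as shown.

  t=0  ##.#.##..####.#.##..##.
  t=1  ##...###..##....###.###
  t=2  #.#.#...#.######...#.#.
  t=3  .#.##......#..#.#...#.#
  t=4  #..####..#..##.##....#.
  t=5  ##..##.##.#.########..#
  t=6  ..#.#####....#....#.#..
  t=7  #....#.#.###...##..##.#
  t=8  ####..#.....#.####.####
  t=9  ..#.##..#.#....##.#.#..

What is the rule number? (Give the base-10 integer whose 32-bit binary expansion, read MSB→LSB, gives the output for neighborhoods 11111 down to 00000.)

  [31] ##### => .  t=1,i=22
  [30] ####. => #  t=0,i=11
  [29] ###.# => .  t=0,i=12
  [28] ###.. => .  t=1,i=1
  [27] ##.## => #  t=0,i=22
  [26] ##.#. => .  t=0,i=2
  [25] ##..# => #  t=0,i=7
  [24] ##... => #  t=1,i=2
  [23] #.### => .  t=1,i=20
  [22] #.##. => #  t=0,i=0
  [21] #.#.# => .  t=0,i=3
  [20] #.#.. => #  t=2,i=4
  [19] #..## => .  t=0,i=8
  [18] #..#. => #  t=3,i=13
  [17] #...# => .  t=1,i=3
  [16] #.... => #  t=1,i=13
  [15] .#### => #  t=0,i=10
  [14] .###. => .  t=1,i=6
  [13] .##.# => #  t=0,i=1
  [12] .##.. => #  t=0,i=6
  [11] .#.## => .  t=0,i=4
  [10] .#.#. => #  t=2,i=1
  [9] .#..# => #  t=3,i=12
  [8] .#... => .  t=2,i=5
  [7] ..### => .  t=0,i=9
  [6] ..##. => #  t=0,i=20
  [5] ..#.# => .  t=2,i=8
  [4] ..#.. => .  t=3,i=11
  [3] ...## => #  t=1,i=4
  [2] ...#. => .  t=2,i=7
  [1] ....# => #  t=1,i=14
  [0] ..... => .  t=3,i=7
  bits 01001011010101011011011001001010 = 1263908426

1263908426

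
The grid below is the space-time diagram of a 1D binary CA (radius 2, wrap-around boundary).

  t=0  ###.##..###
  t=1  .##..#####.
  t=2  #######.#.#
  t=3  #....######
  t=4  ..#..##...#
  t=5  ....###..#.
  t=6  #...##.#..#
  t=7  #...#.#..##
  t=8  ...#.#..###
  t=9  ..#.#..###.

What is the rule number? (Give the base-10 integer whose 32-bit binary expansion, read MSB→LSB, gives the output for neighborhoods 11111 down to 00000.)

1722408388

  [31] ##### => .  t=0,i=0
  [30] ####. => #  t=0,i=1
  [29] ###.# => #  t=0,i=2
  [28] ###.. => .  t=1,i=9
  [27] ##.## => .  t=0,i=3
  [26] ##.#. => #  t=2,i=7
  [25] ##..# => #  t=0,i=6
  [24] ##... => .  t=3,i=1
  [23] #.### => #  t=2,i=10
  [22] #.##. => .  t=0,i=4
  [21] #.#.# => #  t=2,i=8
  [20] #.#.. => .  t=6,i=7
  [19] #..## => #  t=0,i=7
  [18] #..#. => .  t=4,i=1
  [17] #...# => .  t=4,i=8
  [16] #.... => #  t=3,i=2
  [15] .#### => #  t=0,i=9
  [14] .###. => #  t=5,i=5
  [13] .##.# => .  t=6,i=5
  [12] .##.. => #  t=0,i=5
  [11] .#.## => #  t=2,i=9
  [10] .#.#. => #  t=7,i=5
  [9] .#..# => .  t=4,i=0
  [8] .#... => #  t=5,i=10
  [7] ..### => #  t=0,i=8
  [6] ..##. => #  t=1,i=1
  [5] ..#.# => .  t=7,i=4
  [4] ..#.. => .  t=4,i=2
  [3] ...## => .  t=3,i=4
  [2] ...#. => #  t=4,i=9
  [1] ....# => .  t=3,i=3
  [0] ..... => .  t=5,i=1
  bits 01100110101010011101110111000100 = 1722408388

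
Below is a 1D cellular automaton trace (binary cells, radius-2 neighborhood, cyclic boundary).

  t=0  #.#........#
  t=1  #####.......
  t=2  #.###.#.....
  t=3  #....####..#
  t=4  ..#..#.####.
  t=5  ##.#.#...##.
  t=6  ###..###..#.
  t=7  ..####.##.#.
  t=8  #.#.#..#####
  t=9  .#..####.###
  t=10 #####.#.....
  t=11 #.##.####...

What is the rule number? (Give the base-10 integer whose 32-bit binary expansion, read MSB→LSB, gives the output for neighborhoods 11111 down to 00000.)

3596297124

  #####|#  b31=1 t=1,i=2
  ####.|#  b30=1 t=1,i=3
  ###.#|.  b29=0 t=2,i=4
  ###..|#  b28=1 t=1,i=4
  ##.##|.  b27=0 t=5,i=11
  ##.#.|#  b26=1 t=0,i=1
  ##..#|#  b25=1 t=3,i=9
  ##...|.  b24=0 t=1,i=5
  #.###|.  b23=0 t=2,i=2
  #.##.|#  b22=1 t=5,i=0
  #.#.#|.  b21=0 t=5,i=3
  #.#..|#  b20=1 t=0,i=2
  #..##|#  b19=1 t=3,i=10
  #..#.|.  b18=0 t=4,i=4
  #...#|#  b17=1 t=4,i=0
  #....|#  b16=1 t=0,i=4
  .####|.  b15=0 t=1,i=1
  .###.|.  b14=0 t=2,i=3
  .##.#|#  b13=1 t=0,i=0
  .##..|.  b12=0 t=3,i=0
  .#.##|.  b11=0 t=2,i=1
  .#.#.|.  b10=0 t=5,i=4
  .#..#|#  b9=1 t=4,i=3
  .#...|#  b8=1 t=0,i=3
  ..###|#  b7=1 t=1,i=0
  ..##.|.  b6=0 t=0,i=11
  ..#.#|#  b5=1 t=2,i=0
  ..#..|.  b4=0 t=4,i=2
  ...##|.  b3=0 t=0,i=10
  ...#.|#  b2=1 t=2,i=11
  ....#|.  b1=0 t=0,i=9
  .....|.  b0=0 t=0,i=5
  bits 11010110010110110010001110100100 = 3596297124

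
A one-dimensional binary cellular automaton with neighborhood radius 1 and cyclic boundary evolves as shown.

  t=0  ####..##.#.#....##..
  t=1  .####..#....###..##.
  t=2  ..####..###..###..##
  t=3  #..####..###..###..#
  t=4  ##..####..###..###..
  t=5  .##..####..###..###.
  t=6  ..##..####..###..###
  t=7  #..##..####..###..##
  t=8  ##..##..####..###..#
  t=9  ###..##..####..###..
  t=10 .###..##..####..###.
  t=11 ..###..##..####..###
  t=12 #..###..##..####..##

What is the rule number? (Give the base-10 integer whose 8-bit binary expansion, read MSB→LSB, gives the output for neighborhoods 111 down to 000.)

209

  [7] ### => #  t=0,i=1
  [6] ##. => #  t=0,i=3
  [5] #.# => .  t=0,i=8
  [4] #.. => #  t=0,i=4
  [3] .## => .  t=0,i=0
  [2] .#. => .  t=0,i=9
  [1] ..# => .  t=0,i=5
  [0] ... => #  t=0,i=13
  bits 11010001 = 209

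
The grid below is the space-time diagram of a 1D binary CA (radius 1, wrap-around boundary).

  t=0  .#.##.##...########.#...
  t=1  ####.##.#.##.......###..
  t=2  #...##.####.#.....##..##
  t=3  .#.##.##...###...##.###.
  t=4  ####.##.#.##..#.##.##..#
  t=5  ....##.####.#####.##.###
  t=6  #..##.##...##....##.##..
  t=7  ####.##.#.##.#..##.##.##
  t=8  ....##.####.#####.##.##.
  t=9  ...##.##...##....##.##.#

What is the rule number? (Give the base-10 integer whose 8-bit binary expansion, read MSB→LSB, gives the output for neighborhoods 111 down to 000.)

62

  nb ###: next=.  (t=0,i=12, bit7=0)
  nb ##.: next=.  (t=0,i=4, bit6=0)
  nb #.#: next=#  (t=0,i=2, bit5=1)
  nb #..: next=#  (t=0,i=8, bit4=1)
  nb .##: next=#  (t=0,i=3, bit3=1)
  nb .#.: next=#  (t=0,i=1, bit2=1)
  nb ..#: next=#  (t=0,i=0, bit1=1)
  nb ...: next=.  (t=0,i=9, bit0=0)
  bits 00111110 = 62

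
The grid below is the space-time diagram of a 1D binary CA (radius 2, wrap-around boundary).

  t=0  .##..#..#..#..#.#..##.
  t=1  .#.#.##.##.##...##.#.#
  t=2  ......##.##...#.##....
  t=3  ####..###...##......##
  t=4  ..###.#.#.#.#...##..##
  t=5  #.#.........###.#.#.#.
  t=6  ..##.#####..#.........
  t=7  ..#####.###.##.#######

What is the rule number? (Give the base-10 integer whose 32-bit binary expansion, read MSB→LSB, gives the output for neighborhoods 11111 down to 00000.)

  ##### -> .   bit 31 = 0  t=3,i=0
  ####. -> #   bit 30 = 1  t=3,i=2
  ###.# -> .   bit 29 = 0  t=4,i=4
  ###.. -> #   bit 28 = 1  t=3,i=3
  ##.## -> #   bit 27 = 1  t=1,i=7
  ##.#. -> .   bit 26 = 0  t=1,i=18
  ##..# -> #   bit 25 = 1  t=0,i=3
  ##... -> .   bit 24 = 0  t=1,i=13
  #.### -> #   bit 23 = 1  t=6,i=5
  #.##. -> .   bit 22 = 0  t=1,i=5
  #.#.# -> .   bit 21 = 0  t=1,i=1
  #.#.. -> #   bit 20 = 1  t=0,i=16
  #..## -> .   bit 19 = 0  t=0,i=0
  #..#. -> .   bit 18 = 0  t=0,i=4
  #...# -> #   bit 17 = 1  t=1,i=14
  #.... -> .   bit 16 = 0  t=2,i=19
  .#### -> #   bit 15 = 1  t=3,i=21
  .###. -> .   bit 14 = 0  t=3,i=7
  .##.# -> #   bit 13 = 1  t=1,i=6
  .##.. -> .   bit 12 = 0  t=0,i=2
  .#.## -> .   bit 11 = 0  t=1,i=4
  .#.#. -> .   bit 10 = 0  t=0,i=15
  .#..# -> #   bit 9 = 1  t=0,i=6
  .#... -> #   bit 8 = 1  t=4,i=13
  ..### -> #   bit 7 = 1  t=3,i=6
  ..##. -> #   bit 6 = 1  t=0,i=1
  ..#.# -> .   bit 5 = 0  t=0,i=14
  ..#.. -> #   bit 4 = 1  t=0,i=5
  ...## -> .   bit 3 = 0  t=1,i=15
  ...#. -> #   bit 2 = 1  t=2,i=13
  ....# -> .   bit 1 = 0  t=2,i=4
  ..... -> #   bit 0 = 1  t=2,i=0
  bits 01011010100100101010001111010101 = 1519559637

1519559637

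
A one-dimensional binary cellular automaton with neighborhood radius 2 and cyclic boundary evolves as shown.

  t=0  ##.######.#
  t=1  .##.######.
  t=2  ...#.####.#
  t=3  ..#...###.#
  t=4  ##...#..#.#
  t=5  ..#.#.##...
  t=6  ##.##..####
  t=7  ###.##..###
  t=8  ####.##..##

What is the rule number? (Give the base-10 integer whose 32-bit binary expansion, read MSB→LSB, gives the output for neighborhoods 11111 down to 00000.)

  ##### -> #   bit 31 = 1  t=0,i=5
  ####. -> #   bit 30 = 1  t=0,i=7
  ###.# -> #   bit 29 = 1  t=0,i=1
  ###.. -> .   bit 28 = 0  t=1,i=9
  ##.## -> #   bit 27 = 1  t=0,i=2
  ##.#. -> .   bit 26 = 0  t=2,i=9
  ##..# -> #   bit 25 = 1  t=1,i=10
  ##... -> #   bit 24 = 1  t=4,i=2
  #.### -> .   bit 23 = 0  t=0,i=3
  #.##. -> .   bit 22 = 0  t=5,i=6
  #.#.# -> #   bit 21 = 1  t=5,i=4
  #.#.. -> #   bit 20 = 1  t=2,i=10
  #..## -> .   bit 19 = 0  t=1,i=0
  #..#. -> #   bit 18 = 1  t=3,i=1
  #...# -> .   bit 17 = 0  t=2,i=1
  #.... -> #   bit 16 = 1  t=5,i=9
  .#### -> #   bit 15 = 1  t=0,i=4
  .###. -> .   bit 14 = 0  t=0,i=0
  .##.# -> .   bit 13 = 0  t=1,i=2
  .##.. -> #   bit 12 = 1  t=5,i=7
  .#.## -> .   bit 11 = 0  t=2,i=4
  .#.#. -> #   bit 10 = 1  t=5,i=3
  .#..# -> #   bit 9 = 1  t=3,i=0
  .#... -> .   bit 8 = 0  t=2,i=0
  ..### -> .   bit 7 = 0  t=3,i=6
  ..##. -> .   bit 6 = 0  t=1,i=1
  ..#.# -> .   bit 5 = 0  t=2,i=3
  ..#.. -> .   bit 4 = 0  t=3,i=2
  ...## -> #   bit 3 = 1  t=3,i=5
  ...#. -> #   bit 2 = 1  t=2,i=2
  ....# -> #   bit 1 = 1  t=5,i=0
  ..... -> #   bit 0 = 1  t=5,i=10
  bits 11101011001101011001011000001111 = 3946157583

3946157583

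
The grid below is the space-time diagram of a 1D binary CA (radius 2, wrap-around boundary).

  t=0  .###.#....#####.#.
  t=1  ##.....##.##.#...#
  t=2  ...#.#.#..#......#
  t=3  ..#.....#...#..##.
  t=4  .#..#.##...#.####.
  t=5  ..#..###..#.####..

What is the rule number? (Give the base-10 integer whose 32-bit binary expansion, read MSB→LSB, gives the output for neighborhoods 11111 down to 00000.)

  [31] ##### => .  t=0,i=12
  [30] ####. => #  t=0,i=13
  [29] ###.# => .  t=0,i=3
  [28] ###.. => .  t=1,i=1
  [27] ##.## => .  t=1,i=9
  [26] ##.#. => .  t=0,i=4
  [25] ##..# => .  t=4,i=17
  [24] ##... => .  t=1,i=2
  [23] #.### => #  t=4,i=13
  [22] #.##. => #  t=1,i=10
  [21] #.#.# => .  t=2,i=5
  [20] #.#.. => .  t=0,i=5
  [19] #..## => #  t=0,i=0
  [18] #..#. => .  t=2,i=9
  [17] #...# => .  t=1,i=15
  [16] #.... => #  t=0,i=7
  [15] .#### => #  t=0,i=11
  [14] .###. => .  t=0,i=2
  [13] .##.# => .  t=1,i=8
  [12] .##.. => #  t=3,i=16
  [11] .#.## => #  t=4,i=5
  [10] .#.#. => .  t=2,i=4
  [9] .#..# => #  t=0,i=17
  [8] .#... => .  t=0,i=6
  [7] ..### => #  t=0,i=1
  [6] ..##. => #  t=1,i=7
  [5] ..#.# => .  t=2,i=3
  [4] ..#.. => .  t=2,i=10
  [3] ...## => .  t=0,i=9
  [2] ...#. => #  t=2,i=2
  [1] ....# => #  t=0,i=8
  [0] ..... => .  t=1,i=4
  bits 01000000110010011001101011000110 = 1086954182

1086954182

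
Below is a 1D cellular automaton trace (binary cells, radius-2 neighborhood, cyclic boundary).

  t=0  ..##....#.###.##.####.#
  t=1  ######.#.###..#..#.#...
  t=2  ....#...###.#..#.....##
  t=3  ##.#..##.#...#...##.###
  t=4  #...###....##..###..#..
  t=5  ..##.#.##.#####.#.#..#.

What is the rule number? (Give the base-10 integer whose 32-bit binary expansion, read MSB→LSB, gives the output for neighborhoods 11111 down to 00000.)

  nb #####: next=.  (t=1,i=2, bit31=0)
  nb ####.: next=#  (t=0,i=19, bit30=1)
  nb ###.#: next=.  (t=0,i=12, bit29=0)
  nb ###..: next=.  (t=1,i=11, bit28=0)
  nb ##.##: next=.  (t=0,i=13, bit27=0)
  nb ##.#.: next=.  (t=0,i=21, bit26=0)
  nb ##..#: next=#  (t=1,i=12, bit25=1)
  nb ##...: next=#  (t=0,i=4, bit24=1)
  nb #.###: next=#  (t=0,i=10, bit23=1)
  nb #.##.: next=#  (t=0,i=14, bit22=1)
  nb #.#.#: next=.  (t=1,i=7, bit21=0)
  nb #.#..: next=.  (t=0,i=22, bit20=0)
  nb #..##: next=#  (t=0,i=1, bit19=1)
  nb #..#.: next=.  (t=1,i=13, bit18=0)
  nb #...#: next=#  (t=1,i=21, bit17=1)
  nb #....: next=#  (t=0,i=5, bit16=1)
  nb .####: next=.  (t=0,i=18, bit15=0)
  nb .###.: next=#  (t=0,i=11, bit14=1)
  nb .##.#: next=.  (t=0,i=15, bit13=0)
  nb .##..: next=#  (t=0,i=3, bit12=1)
  nb .#.##: next=#  (t=0,i=9, bit11=1)
  nb .#.#.: next=.  (t=1,i=18, bit10=0)
  nb .#..#: next=#  (t=0,i=0, bit9=1)
  nb .#...: next=.  (t=1,i=20, bit8=0)
  nb ..###: next=.  (t=1,i=0, bit7=0)
  nb ..##.: next=#  (t=0,i=2, bit6=1)
  nb ..#.#: next=.  (t=0,i=8, bit5=0)
  nb ..#..: next=.  (t=1,i=14, bit4=0)
  nb ...##: next=#  (t=1,i=22, bit3=1)
  nb ...#.: next=#  (t=0,i=7, bit2=1)
  nb ....#: next=.  (t=0,i=6, bit1=0)
  nb .....: next=#  (t=2,i=18, bit0=1)
  bits 01000011110010110101101001001101 = 1137400397

1137400397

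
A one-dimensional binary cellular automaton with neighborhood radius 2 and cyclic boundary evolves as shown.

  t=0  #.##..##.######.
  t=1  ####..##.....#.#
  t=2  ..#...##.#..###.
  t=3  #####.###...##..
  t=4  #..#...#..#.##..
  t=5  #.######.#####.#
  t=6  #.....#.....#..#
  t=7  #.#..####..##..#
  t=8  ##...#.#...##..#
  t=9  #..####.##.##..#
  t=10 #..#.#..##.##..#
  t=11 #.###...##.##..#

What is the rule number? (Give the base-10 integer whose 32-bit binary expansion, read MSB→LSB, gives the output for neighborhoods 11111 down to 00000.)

1147633140

  ##### -> .   bit 31 = 0  t=0,i=11
  ####. -> #   bit 30 = 1  t=0,i=13
  ###.# -> .   bit 29 = 0  t=0,i=14
  ###.. -> .   bit 28 = 0  t=1,i=3
  ##.## -> .   bit 27 = 0  t=0,i=8
  ##.#. -> #   bit 26 = 1  t=0,i=15
  ##..# -> .   bit 25 = 0  t=0,i=4
  ##... -> .   bit 24 = 0  t=1,i=8
  #.### -> .   bit 23 = 0  t=0,i=9
  #.##. -> #   bit 22 = 1  t=0,i=2
  #.#.# -> #   bit 21 = 1  t=0,i=0
  #.#.. -> .   bit 20 = 0  t=2,i=9
  #..## -> .   bit 19 = 0  t=0,i=5
  #..#. -> #   bit 18 = 1  t=4,i=2
  #...# -> #   bit 17 = 1  t=2,i=0
  #.... -> #   bit 16 = 1  t=1,i=9
  .#### -> .   bit 15 = 0  t=0,i=10
  .###. -> #   bit 14 = 1  t=2,i=13
  .##.# -> #   bit 13 = 1  t=0,i=7
  .##.. -> #   bit 12 = 1  t=0,i=3
  .#.## -> #   bit 11 = 1  t=0,i=1
  .#.#. -> #   bit 10 = 1  t=8,i=6
  .#..# -> .   bit 9 = 0  t=2,i=10
  .#... -> #   bit 8 = 1  t=2,i=3
  ..### -> #   bit 7 = 1  t=2,i=12
  ..##. -> #   bit 6 = 1  t=0,i=6
  ..#.# -> #   bit 5 = 1  t=1,i=13
  ..#.. -> #   bit 4 = 1  t=2,i=2
  ...## -> .   bit 3 = 0  t=2,i=5
  ...#. -> #   bit 2 = 1  t=1,i=12
  ....# -> .   bit 1 = 0  t=1,i=11
  ..... -> .   bit 0 = 0  t=1,i=10
  bits 01000100011001110111110111110100 = 1147633140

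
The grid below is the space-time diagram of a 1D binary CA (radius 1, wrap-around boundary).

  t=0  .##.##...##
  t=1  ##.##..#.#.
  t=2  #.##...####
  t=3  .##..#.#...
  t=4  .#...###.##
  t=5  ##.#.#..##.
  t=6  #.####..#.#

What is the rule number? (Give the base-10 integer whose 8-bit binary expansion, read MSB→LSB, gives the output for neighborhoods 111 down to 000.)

  nb ###: next=.  (t=2,i=8, bit7=0)
  nb ##.: next=.  (t=0,i=2, bit6=0)
  nb #.#: next=#  (t=0,i=0, bit5=1)
  nb #..: next=.  (t=0,i=6, bit4=0)
  nb .##: next=#  (t=0,i=1, bit3=1)
  nb .#.: next=#  (t=1,i=7, bit2=1)
  nb ..#: next=.  (t=0,i=8, bit1=0)
  nb ...: next=#  (t=0,i=7, bit0=1)
  bits 00101101 = 45

45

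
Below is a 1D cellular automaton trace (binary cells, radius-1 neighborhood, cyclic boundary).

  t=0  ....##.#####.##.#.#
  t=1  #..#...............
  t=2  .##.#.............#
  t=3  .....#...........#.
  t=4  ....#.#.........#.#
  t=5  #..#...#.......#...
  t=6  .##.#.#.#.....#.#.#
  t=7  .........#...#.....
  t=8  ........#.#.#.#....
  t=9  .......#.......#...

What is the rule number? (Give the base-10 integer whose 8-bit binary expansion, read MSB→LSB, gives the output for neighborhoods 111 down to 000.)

  ###|.  b7=0 t=0,i=8
  ##.|.  b6=0 t=0,i=5
  #.#|.  b5=0 t=0,i=6
  #..|#  b4=1 t=0,i=0
  .##|.  b3=0 t=0,i=4
  .#.|.  b2=0 t=0,i=16
  ..#|#  b1=1 t=0,i=3
  ...|.  b0=0 t=0,i=1
  bits 00010010 = 18

18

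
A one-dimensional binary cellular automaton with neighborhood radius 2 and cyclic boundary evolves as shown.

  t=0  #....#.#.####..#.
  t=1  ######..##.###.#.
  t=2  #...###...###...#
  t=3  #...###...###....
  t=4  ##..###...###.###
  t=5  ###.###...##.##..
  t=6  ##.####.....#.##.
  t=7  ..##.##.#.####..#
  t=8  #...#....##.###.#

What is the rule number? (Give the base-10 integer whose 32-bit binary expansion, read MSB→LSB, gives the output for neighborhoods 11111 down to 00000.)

1519475638

  ##### -> .   bit 31 = 0  t=1,i=2
  ####. -> #   bit 30 = 1  t=0,i=11
  ###.# -> .   bit 29 = 0  t=1,i=13
  ###.. -> #   bit 28 = 1  t=0,i=12
  ##.## -> #   bit 27 = 1  t=1,i=10
  ##.#. -> .   bit 26 = 0  t=1,i=14
  ##..# -> #   bit 25 = 1  t=0,i=13
  ##... -> .   bit 24 = 0  t=2,i=1
  #.### -> #   bit 23 = 1  t=0,i=9
  #.##. -> .   bit 22 = 0  t=5,i=13
  #.#.# -> .   bit 21 = 0  t=0,i=7
  #.#.. -> #   bit 20 = 1  t=0,i=0
  #..## -> .   bit 19 = 0  t=1,i=7
  #..#. -> .   bit 18 = 0  t=0,i=14
  #...# -> .   bit 17 = 0  t=2,i=2
  #.... -> #   bit 16 = 1  t=0,i=2
  .#### -> .   bit 15 = 0  t=0,i=10
  .###. -> #   bit 14 = 1  t=1,i=12
  .##.# -> .   bit 13 = 0  t=1,i=9
  .##.. -> #   bit 12 = 1  t=2,i=0
  .#.## -> #   bit 11 = 1  t=0,i=8
  .#.#. -> .   bit 10 = 0  t=0,i=6
  .#..# -> #   bit 9 = 1  t=7,i=0
  .#... -> #   bit 8 = 1  t=0,i=1
  ..### -> #   bit 7 = 1  t=2,i=4
  ..##. -> .   bit 6 = 0  t=1,i=8
  ..#.# -> #   bit 5 = 1  t=0,i=5
  ..#.. -> #   bit 4 = 1  t=3,i=0
  ...## -> .   bit 3 = 0  t=2,i=3
  ...#. -> #   bit 2 = 1  t=0,i=4
  ....# -> #   bit 1 = 1  t=0,i=3
  ..... -> .   bit 0 = 0  t=6,i=9
  bits 01011010100100010101101110110110 = 1519475638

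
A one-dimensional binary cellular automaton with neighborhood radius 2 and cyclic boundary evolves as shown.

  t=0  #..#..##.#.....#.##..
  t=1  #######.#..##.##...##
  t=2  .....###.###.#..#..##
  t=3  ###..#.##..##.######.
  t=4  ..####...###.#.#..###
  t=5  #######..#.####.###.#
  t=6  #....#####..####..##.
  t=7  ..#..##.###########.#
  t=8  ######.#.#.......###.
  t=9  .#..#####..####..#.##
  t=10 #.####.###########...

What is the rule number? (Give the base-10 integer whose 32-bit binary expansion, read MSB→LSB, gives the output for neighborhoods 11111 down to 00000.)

2133690101

  ##### -> .   bit 31 = 0  t=1,i=0
  ####. -> #   bit 30 = 1  t=1,i=5
  ###.# -> #   bit 29 = 1  t=1,i=6
  ###.. -> #   bit 28 = 1  t=3,i=2
  ##.## -> #   bit 27 = 1  t=1,i=13
  ##.#. -> #   bit 26 = 1  t=0,i=8
  ##..# -> #   bit 25 = 1  t=0,i=19
  ##... -> #   bit 24 = 1  t=1,i=16
  #.### -> .   bit 23 = 0  t=2,i=9
  #.##. -> .   bit 22 = 0  t=0,i=17
  #.#.# -> #   bit 21 = 1  t=4,i=13
  #.#.. -> .   bit 20 = 0  t=0,i=9
  #..## -> #   bit 19 = 1  t=0,i=5
  #..#. -> #   bit 18 = 1  t=0,i=2
  #...# -> .   bit 17 = 0  t=1,i=17
  #.... -> #   bit 16 = 1  t=0,i=11
  .#### -> #   bit 15 = 1  t=1,i=20
  .###. -> .   bit 14 = 0  t=2,i=6
  .##.# -> .   bit 13 = 0  t=0,i=7
  .##.. -> .   bit 12 = 0  t=0,i=18
  .#.## -> .   bit 11 = 0  t=0,i=16
  .#.#. -> #   bit 10 = 1  t=4,i=14
  .#..# -> #   bit 9 = 1  t=0,i=1
  .#... -> .   bit 8 = 0  t=0,i=10
  ..### -> #   bit 7 = 1  t=1,i=19
  ..##. -> #   bit 6 = 1  t=0,i=6
  ..#.# -> #   bit 5 = 1  t=0,i=15
  ..#.. -> #   bit 4 = 1  t=0,i=0
  ...## -> .   bit 3 = 0  t=1,i=18
  ...#. -> #   bit 2 = 1  t=0,i=14
  ....# -> .   bit 1 = 0  t=0,i=13
  ..... -> #   bit 0 = 1  t=0,i=12
  bits 01111111001011011000011011110101 = 2133690101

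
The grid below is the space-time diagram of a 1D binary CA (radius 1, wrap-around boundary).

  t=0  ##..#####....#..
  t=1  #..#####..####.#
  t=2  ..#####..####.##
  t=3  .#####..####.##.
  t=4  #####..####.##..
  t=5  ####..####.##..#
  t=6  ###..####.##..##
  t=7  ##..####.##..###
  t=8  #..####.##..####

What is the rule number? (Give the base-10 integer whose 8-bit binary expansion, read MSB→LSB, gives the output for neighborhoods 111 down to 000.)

  ###|#  b7=1 t=0,i=5
  ##.|.  b6=0 t=0,i=1
  #.#|#  b5=1 t=1,i=14
  #..|.  b4=0 t=0,i=2
  .##|#  b3=1 t=0,i=0
  .#.|#  b2=1 t=0,i=13
  ..#|#  b1=1 t=0,i=3
  ...|#  b0=1 t=0,i=10
  bits 10101111 = 175

175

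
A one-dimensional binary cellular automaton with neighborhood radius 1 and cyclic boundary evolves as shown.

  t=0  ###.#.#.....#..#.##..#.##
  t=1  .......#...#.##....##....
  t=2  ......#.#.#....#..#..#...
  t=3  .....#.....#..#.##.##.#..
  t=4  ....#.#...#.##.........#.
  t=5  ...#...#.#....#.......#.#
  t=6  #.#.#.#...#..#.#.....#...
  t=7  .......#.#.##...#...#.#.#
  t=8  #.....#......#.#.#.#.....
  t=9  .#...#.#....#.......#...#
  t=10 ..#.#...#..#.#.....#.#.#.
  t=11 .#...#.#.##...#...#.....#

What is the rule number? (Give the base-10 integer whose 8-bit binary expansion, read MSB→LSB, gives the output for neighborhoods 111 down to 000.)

18

  nb ###: next=.  (t=0,i=0, bit7=0)
  nb ##.: next=.  (t=0,i=2, bit6=0)
  nb #.#: next=.  (t=0,i=3, bit5=0)
  nb #..: next=#  (t=0,i=7, bit4=1)
  nb .##: next=.  (t=0,i=17, bit3=0)
  nb .#.: next=.  (t=0,i=4, bit2=0)
  nb ..#: next=#  (t=0,i=11, bit1=1)
  nb ...: next=.  (t=0,i=8, bit0=0)
  bits 00010010 = 18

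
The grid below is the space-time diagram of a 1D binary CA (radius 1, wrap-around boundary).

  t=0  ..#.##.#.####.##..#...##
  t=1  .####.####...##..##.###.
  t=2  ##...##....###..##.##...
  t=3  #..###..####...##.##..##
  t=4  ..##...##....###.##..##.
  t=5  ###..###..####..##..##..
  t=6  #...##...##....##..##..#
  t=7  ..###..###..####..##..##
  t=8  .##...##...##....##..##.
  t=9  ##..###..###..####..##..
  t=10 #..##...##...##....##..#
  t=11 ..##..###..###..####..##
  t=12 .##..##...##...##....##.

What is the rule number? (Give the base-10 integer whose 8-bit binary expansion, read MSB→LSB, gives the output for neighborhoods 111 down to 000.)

  [7] ### => .  t=0,i=10
  [6] ##. => .  t=0,i=5
  [5] #.# => #  t=0,i=3
  [4] #.. => .  t=0,i=0
  [3] .## => #  t=0,i=4
  [2] .#. => #  t=0,i=2
  [1] ..# => #  t=0,i=1
  [0] ... => #  t=0,i=20
  bits 00101111 = 47

47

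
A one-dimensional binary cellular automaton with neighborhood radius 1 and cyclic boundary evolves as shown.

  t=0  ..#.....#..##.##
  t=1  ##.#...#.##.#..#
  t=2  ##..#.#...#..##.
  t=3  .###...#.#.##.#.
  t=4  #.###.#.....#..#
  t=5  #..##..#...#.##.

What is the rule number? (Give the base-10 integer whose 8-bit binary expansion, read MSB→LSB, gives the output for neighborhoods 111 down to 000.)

  ### -> #   bit 7 = 1  t=1,i=0
  ##. -> #   bit 6 = 1  t=0,i=12
  #.# -> .   bit 5 = 0  t=0,i=13
  #.. -> #   bit 4 = 1  t=0,i=0
  .## -> .   bit 3 = 0  t=0,i=11
  .#. -> .   bit 2 = 0  t=0,i=2
  ..# -> #   bit 1 = 1  t=0,i=1
  ... -> .   bit 0 = 0  t=0,i=4
  bits 11010010 = 210

210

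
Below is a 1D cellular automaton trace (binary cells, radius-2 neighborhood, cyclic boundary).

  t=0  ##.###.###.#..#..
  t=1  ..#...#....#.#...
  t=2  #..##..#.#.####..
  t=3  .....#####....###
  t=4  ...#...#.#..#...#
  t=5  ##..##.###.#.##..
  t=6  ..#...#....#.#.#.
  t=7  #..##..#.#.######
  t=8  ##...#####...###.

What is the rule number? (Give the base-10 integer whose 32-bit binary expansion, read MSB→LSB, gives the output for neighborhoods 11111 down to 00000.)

  ##### -> #   bit 31 = 1  t=3,i=7
  ####. -> .   bit 30 = 0  t=2,i=13
  ###.# -> .   bit 29 = 0  t=0,i=5
  ###.. -> #   bit 28 = 1  t=2,i=14
  ##.## -> #   bit 27 = 1  t=0,i=2
  ##.#. -> .   bit 26 = 0  t=0,i=10
  ##..# -> #   bit 25 = 1  t=2,i=5
  ##... -> .   bit 24 = 0  t=3,i=0
  #.### -> .   bit 23 = 0  t=0,i=3
  #.##. -> #   bit 22 = 1  t=5,i=13
  #.#.# -> #   bit 21 = 1  t=2,i=9
  #.#.. -> #   bit 20 = 1  t=0,i=11
  #..## -> .   bit 19 = 0  t=0,i=16
  #..#. -> #   bit 18 = 1  t=0,i=13
  #...# -> #   bit 17 = 1  t=1,i=4
  #.... -> .   bit 16 = 0  t=1,i=8
  .#### -> .   bit 15 = 0  t=2,i=12
  .###. -> .   bit 14 = 0  t=0,i=4
  .##.# -> .   bit 13 = 0  t=0,i=1
  .##.. -> .   bit 12 = 0  t=2,i=4
  .#.## -> .   bit 11 = 0  t=2,i=10
  .#.#. -> #   bit 10 = 1  t=1,i=12
  .#..# -> .   bit 9 = 0  t=0,i=12
  .#... -> #   bit 8 = 1  t=1,i=3
  ..### -> .   bit 7 = 0  t=3,i=5
  ..##. -> .   bit 6 = 0  t=0,i=0
  ..#.# -> #   bit 5 = 1  t=1,i=11
  ..#.. -> .   bit 4 = 0  t=0,i=14
  ...## -> .   bit 3 = 0  t=3,i=4
  ...#. -> .   bit 2 = 0  t=1,i=1
  ....# -> #   bit 1 = 1  t=1,i=0
  ..... -> .   bit 0 = 0  t=1,i=16
  bits 10011010011101100000010100100010 = 2591425826

2591425826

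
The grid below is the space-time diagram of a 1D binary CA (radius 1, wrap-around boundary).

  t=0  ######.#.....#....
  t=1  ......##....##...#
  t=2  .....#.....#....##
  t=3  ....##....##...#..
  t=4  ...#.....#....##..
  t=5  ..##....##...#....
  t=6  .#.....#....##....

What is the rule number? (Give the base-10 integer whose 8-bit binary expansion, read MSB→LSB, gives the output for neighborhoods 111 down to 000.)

38

  [7] ### => .  t=0,i=1
  [6] ##. => .  t=0,i=5
  [5] #.# => #  t=0,i=6
  [4] #.. => .  t=0,i=8
  [3] .## => .  t=0,i=0
  [2] .#. => #  t=0,i=7
  [1] ..# => #  t=0,i=12
  [0] ... => .  t=0,i=9
  bits 00100110 = 38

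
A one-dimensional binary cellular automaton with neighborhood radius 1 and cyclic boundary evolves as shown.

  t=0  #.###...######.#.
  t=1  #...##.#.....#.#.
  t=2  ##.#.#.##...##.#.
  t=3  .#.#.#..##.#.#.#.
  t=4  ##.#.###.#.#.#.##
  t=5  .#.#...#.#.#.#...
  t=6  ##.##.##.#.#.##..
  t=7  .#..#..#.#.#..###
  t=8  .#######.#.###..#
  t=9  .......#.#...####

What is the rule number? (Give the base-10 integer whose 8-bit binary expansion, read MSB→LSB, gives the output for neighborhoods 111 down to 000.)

86

  ###|.  b7=0 t=0,i=3
  ##.|#  b6=1 t=0,i=4
  #.#|.  b5=0 t=0,i=1
  #..|#  b4=1 t=0,i=5
  .##|.  b3=0 t=0,i=2
  .#.|#  b2=1 t=0,i=0
  ..#|#  b1=1 t=0,i=7
  ...|.  b0=0 t=0,i=6
  bits 01010110 = 86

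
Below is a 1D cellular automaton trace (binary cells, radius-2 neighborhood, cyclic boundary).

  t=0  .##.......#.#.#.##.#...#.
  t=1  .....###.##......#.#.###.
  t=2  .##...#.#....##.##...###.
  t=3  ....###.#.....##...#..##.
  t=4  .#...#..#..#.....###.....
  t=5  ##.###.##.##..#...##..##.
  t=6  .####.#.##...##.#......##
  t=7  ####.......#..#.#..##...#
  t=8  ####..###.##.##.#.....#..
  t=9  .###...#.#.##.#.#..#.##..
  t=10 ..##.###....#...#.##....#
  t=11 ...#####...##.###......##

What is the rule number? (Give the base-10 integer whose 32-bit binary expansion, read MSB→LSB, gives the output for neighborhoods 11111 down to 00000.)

  [31] ##### => #  t=7,i=1
  [30] ####. => #  t=6,i=3
  [29] ###.# => .  t=1,i=7
  [28] ###.. => #  t=1,i=23
  [27] ##.## => #  t=1,i=8
  [26] ##.#. => .  t=0,i=18
  [25] ##..# => .  t=2,i=24
  [24] ##... => .  t=0,i=3
  [23] #.### => #  t=1,i=21
  [22] #.##. => .  t=0,i=16
  [21] #.#.# => .  t=0,i=12
  [20] #.#.. => #  t=0,i=19
  [19] #..## => .  t=0,i=0
  [18] #..#. => #  t=4,i=7
  [17] #...# => #  t=0,i=21
  [16] #.... => .  t=0,i=4
  [15] .#### => #  t=6,i=2
  [14] .###. => #  t=1,i=6
  [13] .##.# => #  t=0,i=17
  [12] .##.. => .  t=0,i=2
  [11] .#.## => .  t=0,i=15
  [10] .#.#. => .  t=0,i=11
  [9] .#..# => .  t=0,i=24
  [8] .#... => .  t=0,i=20
  [7] ..### => .  t=1,i=5
  [6] ..##. => .  t=0,i=1
  [5] ..#.# => #  t=0,i=10
  [4] ..#.. => #  t=0,i=23
  [3] ...## => .  t=1,i=4
  [2] ...#. => #  t=0,i=9
  [1] ....# => .  t=0,i=8
  [0] ..... => #  t=0,i=5
  bits 11011000100101101110000000110101 = 3633766453

3633766453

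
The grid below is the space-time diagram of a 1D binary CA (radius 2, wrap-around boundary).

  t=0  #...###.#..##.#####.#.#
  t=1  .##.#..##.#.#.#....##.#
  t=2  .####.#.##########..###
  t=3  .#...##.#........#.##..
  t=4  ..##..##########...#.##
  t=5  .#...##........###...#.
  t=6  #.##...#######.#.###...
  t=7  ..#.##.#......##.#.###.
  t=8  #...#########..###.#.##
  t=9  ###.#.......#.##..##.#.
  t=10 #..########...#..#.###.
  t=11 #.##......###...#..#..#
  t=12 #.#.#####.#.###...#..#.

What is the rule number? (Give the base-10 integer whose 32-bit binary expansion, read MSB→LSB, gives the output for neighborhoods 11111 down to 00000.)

  #####|.  b31=0 t=0,i=16
  ####.|.  b30=0 t=0,i=17
  ###.#|.  b29=0 t=0,i=6
  ###..|#  b28=1 t=2,i=17
  ##.##|.  b27=0 t=0,i=13
  ##.#.|#  b26=1 t=0,i=7
  ##..#|.  b25=0 t=2,i=18
  ##...|#  b24=1 t=0,i=1
  #.###|#  b23=1 t=0,i=14
  #.##.|#  b22=1 t=0,i=22
  #.#.#|#  b21=1 t=0,i=20
  #.#..|#  b20=1 t=0,i=8
  #..##|#  b19=1 t=0,i=10
  #..#.|#  b18=1 t=5,i=0
  #...#|#  b17=1 t=0,i=2
  #....|#  b16=1 t=1,i=16
  .####|.  b15=0 t=0,i=15
  .###.|.  b14=0 t=0,i=5
  .##.#|#  b13=1 t=0,i=12
  .##..|.  b12=0 t=0,i=0
  .#.##|.  b11=0 t=0,i=21
  .#.#.|#  b10=1 t=1,i=11
  .#..#|.  b9=0 t=0,i=9
  .#...|#  b8=1 t=1,i=15
  ..###|#  b7=1 t=0,i=4
  ..##.|.  b6=0 t=0,i=11
  ..#.#|.  b5=0 t=3,i=17
  ..#..|.  b4=0 t=3,i=1
  ...##|.  b3=0 t=0,i=3
  ...#.|.  b2=0 t=3,i=0
  ....#|#  b1=1 t=1,i=17
  .....|#  b0=1 t=3,i=11
  bits 00010101111111110010010110000011 = 369042819

369042819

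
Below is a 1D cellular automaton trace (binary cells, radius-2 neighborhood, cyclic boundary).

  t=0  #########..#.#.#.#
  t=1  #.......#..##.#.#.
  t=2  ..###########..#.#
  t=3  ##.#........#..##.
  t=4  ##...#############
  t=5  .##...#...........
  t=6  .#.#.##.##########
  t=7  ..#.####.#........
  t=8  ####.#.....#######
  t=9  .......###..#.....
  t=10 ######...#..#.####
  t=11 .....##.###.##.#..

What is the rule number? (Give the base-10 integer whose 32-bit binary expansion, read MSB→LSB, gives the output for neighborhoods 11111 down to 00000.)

424259191

  [31] ##### => .  t=0,i=1
  [30] ####. => .  t=0,i=7
  [29] ###.# => .  t=6,i=17
  [28] ###.. => #  t=0,i=8
  [27] ##.## => #  t=3,i=17
  [26] ##.#. => .  t=1,i=13
  [25] ##..# => .  t=0,i=9
  [24] ##... => #  t=4,i=2
  [23] #.### => .  t=0,i=17
  [22] #.##. => #  t=3,i=0
  [21] #.#.# => .  t=0,i=13
  [20] #.#.. => .  t=1,i=0
  [19] #..## => #  t=1,i=10
  [18] #..#. => .  t=0,i=10
  [17] #...# => .  t=4,i=3
  [16] #.... => #  t=1,i=2
  [15] .#### => #  t=0,i=0
  [14] .###. => .  t=9,i=8
  [13] .##.# => #  t=1,i=12
  [12] .##.. => .  t=5,i=2
  [11] .#.## => #  t=0,i=16
  [10] .#.#. => #  t=0,i=12
  [9] .#..# => #  t=1,i=9
  [8] .#... => .  t=1,i=1
  [7] ..### => .  t=2,i=2
  [6] ..##. => #  t=1,i=11
  [5] ..#.# => #  t=0,i=11
  [4] ..#.. => #  t=1,i=8
  [3] ...## => .  t=4,i=4
  [2] ...#. => #  t=1,i=7
  [1] ....# => #  t=1,i=6
  [0] ..... => #  t=1,i=3
  bits 00011001010010011010111001110111 = 424259191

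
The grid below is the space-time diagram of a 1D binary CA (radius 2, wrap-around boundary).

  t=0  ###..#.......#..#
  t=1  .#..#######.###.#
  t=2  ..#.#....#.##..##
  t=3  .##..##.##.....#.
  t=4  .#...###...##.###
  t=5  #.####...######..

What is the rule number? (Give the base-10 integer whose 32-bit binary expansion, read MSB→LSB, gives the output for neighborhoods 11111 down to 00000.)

1286022141

  [31] ##### => .  t=1,i=6
  [30] ####. => #  t=0,i=1
  [29] ###.# => .  t=1,i=10
  [28] ###.. => .  t=0,i=2
  [27] ##.## => #  t=1,i=11
  [26] ##.#. => #  t=1,i=15
  [25] ##..# => .  t=0,i=3
  [24] ##... => .  t=3,i=10
  [23] #.### => #  t=1,i=12
  [22] #.##. => .  t=2,i=11
  [21] #.#.# => #  t=1,i=16
  [20] #.#.. => .  t=1,i=1
  [19] #..## => .  t=0,i=15
  [18] #..#. => #  t=0,i=4
  [17] #...# => #  t=4,i=3
  [16] #.... => #  t=0,i=7
  [15] .#### => .  t=0,i=0
  [14] .###. => .  t=1,i=13
  [13] .##.# => #  t=3,i=6
  [12] .##.. => .  t=2,i=12
  [11] .#.## => .  t=2,i=10
  [10] .#.#. => .  t=1,i=0
  [9] .#..# => #  t=0,i=14
  [8] .#... => #  t=0,i=6
  [7] ..### => #  t=0,i=16
  [6] ..##. => #  t=2,i=15
  [5] ..#.# => #  t=2,i=2
  [4] ..#.. => #  t=0,i=5
  [3] ...## => #  t=4,i=4
  [2] ...#. => #  t=0,i=12
  [1] ....# => .  t=0,i=11
  [0] ..... => #  t=0,i=8
  bits 01001100101001110010001111111101 = 1286022141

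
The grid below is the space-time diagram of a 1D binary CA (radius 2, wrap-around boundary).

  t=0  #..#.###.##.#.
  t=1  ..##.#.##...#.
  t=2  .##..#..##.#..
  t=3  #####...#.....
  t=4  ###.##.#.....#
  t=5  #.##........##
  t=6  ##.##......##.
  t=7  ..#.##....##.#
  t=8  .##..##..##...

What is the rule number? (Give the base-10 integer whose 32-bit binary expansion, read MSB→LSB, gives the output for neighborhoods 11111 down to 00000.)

3148124396

  [31] ##### => #  t=3,i=2
  [30] ####. => .  t=3,i=3
  [29] ###.# => #  t=0,i=7
  [28] ###.. => #  t=3,i=4
  [27] ##.## => #  t=0,i=8
  [26] ##.#. => .  t=0,i=11
  [25] ##..# => #  t=2,i=3
  [24] ##... => #  t=1,i=9
  [23] #.### => #  t=0,i=5
  [22] #.##. => .  t=0,i=9
  [21] #.#.# => #  t=0,i=12
  [20] #.#.. => .  t=0,i=0
  [19] #..## => .  t=2,i=7
  [18] #..#. => #  t=0,i=2
  [17] #...# => .  t=1,i=0
  [16] #.... => .  t=3,i=10
  [15] .#### => #  t=3,i=1
  [14] .###. => .  t=0,i=6
  [13] .##.# => .  t=0,i=10
  [12] .##.. => #  t=1,i=8
  [11] .#.## => .  t=0,i=4
  [10] .#.#. => .  t=0,i=13
  [9] .#..# => .  t=0,i=1
  [8] .#... => .  t=1,i=13
  [7] ..### => #  t=3,i=0
  [6] ..##. => #  t=1,i=2
  [5] ..#.# => #  t=0,i=3
  [4] ..#.. => .  t=1,i=12
  [3] ...## => #  t=1,i=1
  [2] ...#. => #  t=1,i=11
  [1] ....# => .  t=3,i=12
  [0] ..... => .  t=3,i=11
  bits 10111011101001001001000011101100 = 3148124396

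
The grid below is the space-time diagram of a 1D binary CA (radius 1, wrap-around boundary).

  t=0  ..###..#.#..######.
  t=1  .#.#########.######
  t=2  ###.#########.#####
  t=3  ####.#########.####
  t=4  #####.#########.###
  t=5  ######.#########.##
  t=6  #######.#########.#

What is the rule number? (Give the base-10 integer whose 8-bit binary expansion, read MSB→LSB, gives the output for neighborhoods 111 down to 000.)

246

  ### -> #   bit 7 = 1  t=0,i=3
  ##. -> #   bit 6 = 1  t=0,i=4
  #.# -> #   bit 5 = 1  t=0,i=8
  #.. -> #   bit 4 = 1  t=0,i=5
  .## -> .   bit 3 = 0  t=0,i=2
  .#. -> #   bit 2 = 1  t=0,i=7
  ..# -> #   bit 1 = 1  t=0,i=1
  ... -> .   bit 0 = 0  t=0,i=0
  bits 11110110 = 246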